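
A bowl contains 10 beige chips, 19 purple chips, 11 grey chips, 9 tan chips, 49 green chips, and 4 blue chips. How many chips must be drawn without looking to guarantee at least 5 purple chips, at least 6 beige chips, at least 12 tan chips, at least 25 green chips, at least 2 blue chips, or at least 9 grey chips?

52

The worst case stops just short of every target: 5 beige, 4 purple, 8 grey, all 9 tan, 24 green, 1 blue — 5 + 4 + 8 + 9 + 24 + 1 = 51 chips.
One more chip must push some color to its target, so 51 + 1 = 52.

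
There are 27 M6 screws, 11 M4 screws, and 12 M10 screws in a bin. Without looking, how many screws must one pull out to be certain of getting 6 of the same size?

16

The worst case takes 5 screws of each size without reaching 6 of any: 3 × 5 = 15.
The next screw must bring some size to 6, so 15 + 1 = 16.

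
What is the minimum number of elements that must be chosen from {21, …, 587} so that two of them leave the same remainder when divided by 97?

Use the pigeonhole principle on residue classes: group the integers by remainder mod 97; there are 97 residue classes, each nonempty in this range.
Choosing one from each class (97 integers) avoids any shared remainder.
One more choice must repeat a class, so two differ by a multiple of 97. Hence 97 + 1 = 98.

98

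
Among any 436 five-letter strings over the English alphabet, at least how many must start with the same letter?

The 436 five-letter strings over the English alphabet fall into 26 possible first letters.
If each of the 26 possible first letters held at most 16, the total would be at most 26 × 16 = 416 < 436, a contradiction.
So at least one holds ⌈436/26⌉ = 17.

17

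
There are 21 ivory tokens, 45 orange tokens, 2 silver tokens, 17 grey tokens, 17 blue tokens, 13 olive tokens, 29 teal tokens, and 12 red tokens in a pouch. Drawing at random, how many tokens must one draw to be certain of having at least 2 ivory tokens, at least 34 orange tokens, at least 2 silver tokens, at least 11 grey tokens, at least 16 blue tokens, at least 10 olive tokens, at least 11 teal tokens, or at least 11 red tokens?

Each of the 8 colors has its own threshold; avoid all of them simultaneously.
The worst case stops just short of every target: 1 ivory, 33 orange, 1 silver, 10 grey, 15 blue, 9 olive, 10 teal, 10 red — 1 + 33 + 1 + 10 + 15 + 9 + 10 + 10 = 89 tokens.
One more token must push some color to its target, so 89 + 1 = 90.

90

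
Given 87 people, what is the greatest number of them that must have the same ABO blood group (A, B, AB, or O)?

There are 4 ABO blood groups, which serve as the pigeonholes.
If each of the 4 ABO blood groups held at most 21, the total would be at most 4 × 21 = 84 < 87, a contradiction.
So at least one holds ⌈87/4⌉ = 22.

22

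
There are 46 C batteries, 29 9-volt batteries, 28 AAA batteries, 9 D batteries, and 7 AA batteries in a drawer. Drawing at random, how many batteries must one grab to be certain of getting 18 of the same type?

68

In the worst case we take at most 17 of each type, but all 9 D and all 7 AA (fewer than 17), giving 17 + 17 + 17 + 9 + 7 = 67.
One more battery then forces some type to 18, so 67 + 1 = 68.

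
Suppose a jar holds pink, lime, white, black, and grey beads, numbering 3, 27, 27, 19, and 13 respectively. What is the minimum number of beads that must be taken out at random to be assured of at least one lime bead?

63

The worst case draws every non-lime bead first: 3 + 27 + 19 + 13 = 62.
The next draw is then forced to be lime, giving 62 + 1 = 63.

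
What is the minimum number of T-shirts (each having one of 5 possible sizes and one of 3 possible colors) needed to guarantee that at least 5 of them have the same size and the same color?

There are 5 × 3 = 15 (size, color) combinations acting as pigeonholes.
With 15 × 4 = 60 T-shirts we could place exactly 4 in each, with no (size, color) pair reaching 5.
One more forces some (size, color) pair to hold 5, so 60 + 1 = 61.

61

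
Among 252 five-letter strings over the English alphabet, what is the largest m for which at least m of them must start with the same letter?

10

There are 26 possible first letters, which serve as the pigeonholes.
If each of the 26 possible first letters held at most 9, the total would be at most 26 × 9 = 234 < 252, a contradiction.
So at least one holds ⌈252/26⌉ = 10.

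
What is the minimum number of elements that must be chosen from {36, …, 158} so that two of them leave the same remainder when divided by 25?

Use the pigeonhole principle on residue classes: group the integers by remainder mod 25; there are 25 residue classes, each nonempty in this range.
Choosing one from each class (25 integers) avoids any shared remainder.
One more choice must repeat a class, so two differ by a multiple of 25. Hence 25 + 1 = 26.

26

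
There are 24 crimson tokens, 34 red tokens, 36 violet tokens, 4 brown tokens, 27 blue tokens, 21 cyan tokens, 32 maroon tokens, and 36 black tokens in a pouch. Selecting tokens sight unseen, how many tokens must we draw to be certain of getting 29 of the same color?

In the worst case we take at most 28 of each color, but all 24 crimson, all 4 brown, all 27 blue, and all 21 cyan (fewer than 28), giving 24 + 28 + 28 + 4 + 27 + 21 + 28 + 28 = 188.
One more token then forces some color to 29, so 188 + 1 = 189.

189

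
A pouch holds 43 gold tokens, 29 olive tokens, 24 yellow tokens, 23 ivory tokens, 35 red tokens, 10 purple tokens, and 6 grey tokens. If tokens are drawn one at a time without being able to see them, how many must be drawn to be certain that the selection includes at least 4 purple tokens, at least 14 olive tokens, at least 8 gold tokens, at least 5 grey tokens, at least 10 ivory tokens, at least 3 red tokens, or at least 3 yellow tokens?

Each of the 7 colors has its own threshold; avoid all of them simultaneously.
The worst case stops just short of every target: 7 gold, 13 olive, 2 yellow, 9 ivory, 2 red, 3 purple, 4 grey — 7 + 13 + 2 + 9 + 2 + 3 + 4 = 40 tokens.
One more token must push some color to its target, so 40 + 1 = 41.

41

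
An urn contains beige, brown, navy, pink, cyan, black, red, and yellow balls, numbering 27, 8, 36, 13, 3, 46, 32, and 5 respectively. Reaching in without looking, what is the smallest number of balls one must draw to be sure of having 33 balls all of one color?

In the worst case we take at most 32 of each color, but all 27 beige, all 8 brown, all 13 pink, all 3 cyan, and all 5 yellow (fewer than 32), giving 27 + 8 + 32 + 13 + 3 + 32 + 32 + 5 = 152.
One more ball then forces some color to 33, so 152 + 1 = 153.

153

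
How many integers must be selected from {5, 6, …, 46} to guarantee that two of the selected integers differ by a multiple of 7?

8

Group the integers by remainder mod 7; there are 7 residue classes, each nonempty in this range.
Choosing one from each class (7 integers) avoids any shared remainder.
One more choice must repeat a class, so two differ by a multiple of 7. Hence 7 + 1 = 8.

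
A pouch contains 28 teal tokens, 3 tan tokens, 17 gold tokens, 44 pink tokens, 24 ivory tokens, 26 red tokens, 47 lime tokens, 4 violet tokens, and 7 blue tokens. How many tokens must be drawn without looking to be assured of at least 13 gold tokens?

To avoid gold tokens as long as possible, exhaust the other 8 colors first.
The worst case draws every non-gold token first: 28 + 3 + 44 + 24 + 26 + 47 + 4 + 7 = 183.
The next 13 draws are then forced to be gold, giving 183 + 13 = 196.

196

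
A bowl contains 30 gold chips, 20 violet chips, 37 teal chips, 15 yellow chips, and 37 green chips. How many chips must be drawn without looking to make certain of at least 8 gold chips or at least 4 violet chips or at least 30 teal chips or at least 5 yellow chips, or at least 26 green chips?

69

Each of the 5 colors has its own threshold; avoid all of them simultaneously.
The worst case stops just short of every target: 7 gold, 3 violet, 29 teal, 4 yellow, 25 green — 7 + 3 + 29 + 4 + 25 = 68 chips.
One more chip must push some color to its target, so 68 + 1 = 69.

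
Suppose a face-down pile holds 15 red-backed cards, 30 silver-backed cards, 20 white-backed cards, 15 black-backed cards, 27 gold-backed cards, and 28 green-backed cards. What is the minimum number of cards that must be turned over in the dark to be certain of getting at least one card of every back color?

The hardest back color to obtain is red-backed: we could draw every other card first — 135 − 15 = 120 cards — without a single red-backed one.
The next draw must be red-backed, so 120 + 1 = 121.

121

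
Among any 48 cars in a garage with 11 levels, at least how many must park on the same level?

5

The 48 cars fall into 11 levels.
If each of the 11 levels held at most 4, the total would be at most 11 × 4 = 44 < 48, a contradiction.
So at least one holds ⌈48/11⌉ = 5.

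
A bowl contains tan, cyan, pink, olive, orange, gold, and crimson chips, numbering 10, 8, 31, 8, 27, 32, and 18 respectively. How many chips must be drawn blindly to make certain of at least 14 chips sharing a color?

Treat the 7 colors as pigeonholes.
In the worst case we take at most 13 of each color, but all 10 tan, all 8 cyan, and all 8 olive (fewer than 13), giving 10 + 8 + 13 + 8 + 13 + 13 + 13 = 78.
One more chip then forces some color to 14, so 78 + 1 = 79.

79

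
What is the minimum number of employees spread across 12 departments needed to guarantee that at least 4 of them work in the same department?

There are 12 departments acting as pigeonholes.
With 12 × 3 = 36 employees we could place exactly 3 in each, with no class reaching 4.
One more forces some class to hold 4, so 36 + 1 = 37.

37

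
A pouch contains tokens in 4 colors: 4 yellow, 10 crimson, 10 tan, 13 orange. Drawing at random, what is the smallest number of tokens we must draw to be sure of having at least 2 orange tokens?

The worst case draws every non-orange token first: 4 + 10 + 10 = 24.
The next 2 draws are then forced to be orange, giving 24 + 2 = 26.

26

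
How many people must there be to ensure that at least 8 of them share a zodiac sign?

85

There are 12 zodiac signs acting as pigeonholes.
With 12 × 7 = 84 people we could place exactly 7 in each, with no class reaching 8.
One more forces some class to hold 8, so 84 + 1 = 85.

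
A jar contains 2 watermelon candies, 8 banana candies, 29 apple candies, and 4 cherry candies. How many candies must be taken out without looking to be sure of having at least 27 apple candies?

41

The worst case draws every non-apple candy first: 2 + 8 + 4 = 14.
The next 27 draws are then forced to be apple, giving 14 + 27 = 41.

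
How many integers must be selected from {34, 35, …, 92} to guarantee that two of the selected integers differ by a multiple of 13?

14

Group the integers by remainder mod 13; there are 13 residue classes, each nonempty in this range.
Choosing one from each class (13 integers) avoids any shared remainder.
One more choice must repeat a class, so two differ by a multiple of 13. Hence 13 + 1 = 14.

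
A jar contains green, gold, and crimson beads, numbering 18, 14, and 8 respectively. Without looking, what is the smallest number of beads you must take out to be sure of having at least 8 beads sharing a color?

Treat the 3 colors as pigeonholes.
The worst case takes 7 beads of each color without reaching 8 of any: 3 × 7 = 21.
The next bead must bring some color to 8, so 21 + 1 = 22.

22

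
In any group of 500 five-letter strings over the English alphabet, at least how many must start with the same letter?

There are 26 possible first letters, which serve as the pigeonholes.
If each of the 26 possible first letters held at most 19, the total would be at most 26 × 19 = 494 < 500, a contradiction.
So at least one holds ⌈500/26⌉ = 20.

20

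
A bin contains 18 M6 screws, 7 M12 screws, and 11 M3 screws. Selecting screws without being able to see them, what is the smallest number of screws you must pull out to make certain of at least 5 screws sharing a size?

13

The worst case takes 4 screws of each size without reaching 5 of any: 3 × 4 = 12.
The next screw must bring some size to 5, so 12 + 1 = 13.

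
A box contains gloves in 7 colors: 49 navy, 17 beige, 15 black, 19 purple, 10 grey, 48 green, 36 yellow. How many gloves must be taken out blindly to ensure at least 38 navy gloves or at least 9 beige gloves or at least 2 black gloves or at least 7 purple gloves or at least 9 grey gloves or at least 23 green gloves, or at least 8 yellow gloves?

The worst case stops just short of every target: 37 navy, 8 beige, 1 black, 6 purple, 8 grey, 22 green, 7 yellow — 37 + 8 + 1 + 6 + 8 + 22 + 7 = 89 gloves.
One more glove must push some color to its target, so 89 + 1 = 90.

90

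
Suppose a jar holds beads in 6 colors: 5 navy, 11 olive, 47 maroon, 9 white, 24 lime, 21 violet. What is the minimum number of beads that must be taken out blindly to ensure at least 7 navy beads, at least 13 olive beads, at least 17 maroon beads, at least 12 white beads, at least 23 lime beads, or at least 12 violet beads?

75

Each of the 6 colors has its own threshold; avoid all of them simultaneously.
The worst case stops just short of every target: all 5 navy, all 11 olive, 16 maroon, all 9 white, 22 lime, 11 violet — 5 + 11 + 16 + 9 + 22 + 11 = 74 beads.
One more bead must push some color to its target, so 74 + 1 = 75.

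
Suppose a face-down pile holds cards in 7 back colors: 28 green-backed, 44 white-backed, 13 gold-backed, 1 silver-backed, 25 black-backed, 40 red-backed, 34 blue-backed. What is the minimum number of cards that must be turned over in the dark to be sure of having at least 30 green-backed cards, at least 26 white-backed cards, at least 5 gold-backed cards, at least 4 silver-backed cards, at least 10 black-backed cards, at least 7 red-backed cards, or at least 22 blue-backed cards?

Each of the 7 back colors has its own threshold; avoid all of them simultaneously.
The worst case stops just short of every target: all 28 green-backed, 25 white-backed, 4 gold-backed, all 1 silver-backed, 9 black-backed, 6 red-backed, 21 blue-backed — 28 + 25 + 4 + 1 + 9 + 6 + 21 = 94 cards.
One more card must push some back color to its target, so 94 + 1 = 95.

95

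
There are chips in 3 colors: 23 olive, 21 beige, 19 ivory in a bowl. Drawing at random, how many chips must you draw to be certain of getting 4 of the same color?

10

The worst case takes 3 chips of each color without reaching 4 of any: 3 × 3 = 9.
The next chip must bring some color to 4, so 9 + 1 = 10.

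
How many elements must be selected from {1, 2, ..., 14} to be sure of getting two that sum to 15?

8

Partition {1, …, 14} into 7 pairs: {1,14}, {2,13}, …, {7,8}.
Choosing 7 integers — say the integers 1 through 7 — takes one from each pair and avoids the property.
Choosing 8 forces two into the same pair by pigeonhole, and those sum to 15. So 8.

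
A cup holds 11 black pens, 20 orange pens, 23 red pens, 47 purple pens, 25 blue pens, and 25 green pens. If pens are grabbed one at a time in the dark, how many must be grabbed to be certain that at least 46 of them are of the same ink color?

150

Treat the 6 ink colors as pigeonholes.
In the worst case we take at most 45 of each ink color, but all 11 black, all 20 orange, all 23 red, all 25 blue, and all 25 green (fewer than 45), giving 11 + 20 + 23 + 45 + 25 + 25 = 149.
One more pen then forces some ink color to 46, so 149 + 1 = 150.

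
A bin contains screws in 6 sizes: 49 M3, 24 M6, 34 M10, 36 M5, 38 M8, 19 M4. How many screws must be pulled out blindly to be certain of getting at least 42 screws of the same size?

193

Treat the 6 sizes as pigeonholes.
In the worst case we take at most 41 of each size, but all 24 M6, all 34 M10, all 36 M5, all 38 M8, and all 19 M4 (fewer than 41), giving 41 + 24 + 34 + 36 + 38 + 19 = 192.
One more screw then forces some size to 42, so 192 + 1 = 193.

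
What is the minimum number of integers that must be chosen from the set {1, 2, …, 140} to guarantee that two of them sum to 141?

71

Partition {1, …, 140} into 70 pairs: {1,140}, {2,139}, …, {70,71}.
Choosing 70 integers — say the integers 1 through 70 — takes one from each pair and avoids the property.
Choosing 71 forces two into the same pair by pigeonhole, and those sum to 141. So 71.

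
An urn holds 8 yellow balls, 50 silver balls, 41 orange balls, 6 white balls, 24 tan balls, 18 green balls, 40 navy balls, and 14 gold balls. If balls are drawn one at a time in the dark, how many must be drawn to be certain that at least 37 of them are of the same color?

179

In the worst case we take at most 36 of each color, but all 8 yellow, all 6 white, all 24 tan, all 18 green, and all 14 gold (fewer than 36), giving 8 + 36 + 36 + 6 + 24 + 18 + 36 + 14 = 178.
One more ball then forces some color to 37, so 178 + 1 = 179.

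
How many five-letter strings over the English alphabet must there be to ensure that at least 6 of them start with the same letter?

There are 26 possible first letters acting as pigeonholes.
With 26 × 5 = 130 five-letter strings over the English alphabet we could place exactly 5 in each, with no class reaching 6.
One more forces some class to hold 6, so 130 + 1 = 131.

131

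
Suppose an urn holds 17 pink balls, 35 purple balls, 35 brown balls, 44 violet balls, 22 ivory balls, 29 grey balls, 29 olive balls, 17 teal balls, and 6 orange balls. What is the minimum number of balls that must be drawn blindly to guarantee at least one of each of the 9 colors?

229

The hardest color to obtain is orange: we could draw every other ball first — 234 − 6 = 228 balls — without a single orange one.
The next draw must be orange, so 228 + 1 = 229.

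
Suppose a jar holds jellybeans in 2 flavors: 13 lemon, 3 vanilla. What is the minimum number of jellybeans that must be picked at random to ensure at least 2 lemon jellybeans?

5

The worst case draws every non-lemon jellybean first: 3.
The next 2 draws are then forced to be lemon, giving 3 + 2 = 5.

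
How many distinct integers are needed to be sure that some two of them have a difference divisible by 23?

24

Use the pigeonhole principle on residue classes: two integers differ by a multiple of 23 exactly when they share a remainder mod 23.
There are 23 residue classes mod 23, so 23 integers can all lie in distinct classes.
One more integer must repeat a residue, giving a difference divisible by 23. So n = 23 + 1 = 24.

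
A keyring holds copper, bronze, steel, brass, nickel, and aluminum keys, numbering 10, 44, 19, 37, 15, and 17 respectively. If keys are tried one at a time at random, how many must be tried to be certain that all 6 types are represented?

The hardest type to obtain is copper: we could draw every other key first — 142 − 10 = 132 keys — without a single copper one.
The next draw must be copper, so 132 + 1 = 133.

133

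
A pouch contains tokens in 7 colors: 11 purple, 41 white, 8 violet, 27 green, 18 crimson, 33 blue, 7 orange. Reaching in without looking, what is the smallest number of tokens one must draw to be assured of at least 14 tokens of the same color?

In the worst case we take at most 13 of each color, but all 11 purple, all 8 violet, and all 7 orange (fewer than 13), giving 11 + 13 + 8 + 13 + 13 + 13 + 7 = 78.
One more token then forces some color to 14, so 78 + 1 = 79.

79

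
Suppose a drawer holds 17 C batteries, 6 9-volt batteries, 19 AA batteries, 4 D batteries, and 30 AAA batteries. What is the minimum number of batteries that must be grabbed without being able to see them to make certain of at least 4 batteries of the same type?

The worst case takes 3 batteries of each type without reaching 4 of any: 5 × 3 = 15.
The next battery must bring some type to 4, so 15 + 1 = 16.

16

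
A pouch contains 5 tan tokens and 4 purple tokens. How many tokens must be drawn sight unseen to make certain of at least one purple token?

6

To avoid purple tokens as long as possible, exhaust the other 1 color first.
The worst case draws every non-purple token first: 5.
The next draw is then forced to be purple, giving 5 + 1 = 6.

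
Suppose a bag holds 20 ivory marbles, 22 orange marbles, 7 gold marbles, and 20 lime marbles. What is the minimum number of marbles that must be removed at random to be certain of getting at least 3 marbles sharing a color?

Treat the 4 colors as pigeonholes.
The worst case takes 2 marbles of each color without reaching 3 of any: 4 × 2 = 8.
The next marble must bring some color to 3, so 8 + 1 = 9.

9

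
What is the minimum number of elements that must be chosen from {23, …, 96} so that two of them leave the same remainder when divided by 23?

24

Use the pigeonhole principle on residue classes: group the integers by remainder mod 23; there are 23 residue classes, each nonempty in this range.
Choosing one from each class (23 integers) avoids any shared remainder.
One more choice must repeat a class, so two differ by a multiple of 23. Hence 23 + 1 = 24.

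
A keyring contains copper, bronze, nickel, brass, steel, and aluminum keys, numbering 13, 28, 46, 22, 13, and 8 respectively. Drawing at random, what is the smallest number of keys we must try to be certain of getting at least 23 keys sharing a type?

101

In the worst case we take at most 22 of each type, but all 13 copper, all 13 steel, and all 8 aluminum (fewer than 22), giving 13 + 22 + 22 + 22 + 13 + 8 = 100.
One more key then forces some type to 23, so 100 + 1 = 101.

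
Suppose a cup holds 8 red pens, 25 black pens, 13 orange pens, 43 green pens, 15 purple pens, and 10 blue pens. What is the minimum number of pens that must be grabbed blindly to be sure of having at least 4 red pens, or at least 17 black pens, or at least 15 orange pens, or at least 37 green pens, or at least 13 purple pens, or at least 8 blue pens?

88

The worst case stops just short of every target: 3 red, 16 black, all 13 orange, 36 green, 12 purple, 7 blue — 3 + 16 + 13 + 36 + 12 + 7 = 87 pens.
One more pen must push some ink color to its target, so 87 + 1 = 88.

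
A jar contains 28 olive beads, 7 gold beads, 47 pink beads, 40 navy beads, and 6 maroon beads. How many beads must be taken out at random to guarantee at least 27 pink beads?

The worst case draws every non-pink bead first: 28 + 7 + 40 + 6 = 81.
The next 27 draws are then forced to be pink, giving 81 + 27 = 108.

108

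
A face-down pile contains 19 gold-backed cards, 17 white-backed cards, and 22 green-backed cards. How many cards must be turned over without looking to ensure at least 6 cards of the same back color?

Treat the 3 back colors as pigeonholes.
The worst case takes 5 cards of each back color without reaching 6 of any: 3 × 5 = 15.
The next card must bring some back color to 6, so 15 + 1 = 16.

16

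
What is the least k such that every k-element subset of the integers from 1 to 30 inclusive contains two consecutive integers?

Partition {1, …, 30} into 15 pairs: {1,2}, {3,4}, …, {29,30}.
Choosing 15 integers — say the 15 even numbers 2, 4, …, 30 — takes one from each pair and avoids the property.
Choosing 16 forces two into the same pair by pigeonhole, and those are consecutive. So 16.

16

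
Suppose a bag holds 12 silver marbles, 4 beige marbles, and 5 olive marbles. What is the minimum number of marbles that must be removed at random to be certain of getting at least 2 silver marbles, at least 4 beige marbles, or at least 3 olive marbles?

7

The worst case stops just short of every target: 1 silver, 3 beige, 2 olive — 1 + 3 + 2 = 6 marbles.
One more marble must push some color to its target, so 6 + 1 = 7.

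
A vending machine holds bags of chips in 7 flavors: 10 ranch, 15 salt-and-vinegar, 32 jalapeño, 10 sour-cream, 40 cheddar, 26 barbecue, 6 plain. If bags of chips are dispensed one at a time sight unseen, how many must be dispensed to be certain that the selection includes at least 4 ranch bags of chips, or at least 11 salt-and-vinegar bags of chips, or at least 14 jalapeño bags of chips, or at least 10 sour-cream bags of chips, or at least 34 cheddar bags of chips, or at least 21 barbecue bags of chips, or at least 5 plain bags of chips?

93

Each of the 7 flavors has its own threshold; avoid all of them simultaneously.
The worst case stops just short of every target: 3 ranch, 10 salt-and-vinegar, 13 jalapeño, 9 sour-cream, 33 cheddar, 20 barbecue, 4 plain — 3 + 10 + 13 + 9 + 33 + 20 + 4 = 92 bags of chips.
One more bag of chips must push some flavor to its target, so 92 + 1 = 93.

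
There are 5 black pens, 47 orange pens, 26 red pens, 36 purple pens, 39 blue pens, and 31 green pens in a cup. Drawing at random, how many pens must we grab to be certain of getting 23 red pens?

181

To avoid red pens as long as possible, exhaust the other 5 ink colors first.
The worst case draws every non-red pen first: 5 + 47 + 36 + 39 + 31 = 158.
The next 23 draws are then forced to be red, giving 158 + 23 = 181.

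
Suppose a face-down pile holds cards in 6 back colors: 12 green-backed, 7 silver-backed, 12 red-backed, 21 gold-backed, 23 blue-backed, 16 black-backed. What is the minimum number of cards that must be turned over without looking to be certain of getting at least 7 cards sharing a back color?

37

The worst case takes 6 cards of each back color without reaching 7 of any: 6 × 6 = 36.
The next card must bring some back color to 7, so 36 + 1 = 37.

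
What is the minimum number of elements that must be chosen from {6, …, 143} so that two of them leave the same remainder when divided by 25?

26

Group the integers by remainder mod 25; there are 25 residue classes, each nonempty in this range.
Choosing one from each class (25 integers) avoids any shared remainder.
One more choice must repeat a class, so two differ by a multiple of 25. Hence 25 + 1 = 26.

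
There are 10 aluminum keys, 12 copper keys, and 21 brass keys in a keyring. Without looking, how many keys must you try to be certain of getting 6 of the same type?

16

Treat the 3 types as pigeonholes.
The worst case takes 5 keys of each type without reaching 6 of any: 3 × 5 = 15.
The next key must bring some type to 6, so 15 + 1 = 16.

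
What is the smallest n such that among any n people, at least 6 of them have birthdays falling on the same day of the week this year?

There are 7 days of the week acting as pigeonholes.
With 7 × 5 = 35 people we could place exactly 5 in each, with no class reaching 6.
One more forces some class to hold 6, so 35 + 1 = 36.

36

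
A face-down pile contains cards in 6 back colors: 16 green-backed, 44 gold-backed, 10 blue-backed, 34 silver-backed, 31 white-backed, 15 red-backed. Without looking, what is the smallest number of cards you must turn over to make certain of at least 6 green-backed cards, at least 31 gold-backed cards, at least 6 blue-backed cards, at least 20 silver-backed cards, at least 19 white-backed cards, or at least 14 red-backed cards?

91

Each of the 6 back colors has its own threshold; avoid all of them simultaneously.
The worst case stops just short of every target: 5 green-backed, 30 gold-backed, 5 blue-backed, 19 silver-backed, 18 white-backed, 13 red-backed — 5 + 30 + 5 + 19 + 18 + 13 = 90 cards.
One more card must push some back color to its target, so 90 + 1 = 91.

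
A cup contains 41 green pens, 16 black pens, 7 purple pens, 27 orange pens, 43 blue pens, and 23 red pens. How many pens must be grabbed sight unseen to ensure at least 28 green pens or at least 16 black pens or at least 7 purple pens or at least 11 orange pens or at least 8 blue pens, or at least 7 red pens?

72

Each of the 6 ink colors has its own threshold; avoid all of them simultaneously.
The worst case stops just short of every target: 27 green, 15 black, 6 purple, 10 orange, 7 blue, 6 red — 27 + 15 + 6 + 10 + 7 + 6 = 71 pens.
One more pen must push some ink color to its target, so 71 + 1 = 72.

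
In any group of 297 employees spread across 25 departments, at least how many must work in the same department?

12

The 297 employees fall into 25 departments.
If each of the 25 departments held at most 11, the total would be at most 25 × 11 = 275 < 297, a contradiction.
So at least one holds ⌈297/25⌉ = 12.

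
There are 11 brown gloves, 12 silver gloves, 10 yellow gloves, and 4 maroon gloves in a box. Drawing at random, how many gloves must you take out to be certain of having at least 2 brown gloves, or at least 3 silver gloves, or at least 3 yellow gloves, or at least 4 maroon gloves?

9

Each of the 4 colors has its own threshold; avoid all of them simultaneously.
The worst case stops just short of every target: 1 brown, 2 silver, 2 yellow, 3 maroon — 1 + 2 + 2 + 3 = 8 gloves.
One more glove must push some color to its target, so 8 + 1 = 9.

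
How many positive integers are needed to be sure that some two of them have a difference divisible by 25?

Use the pigeonhole principle on residue classes: two integers differ by a multiple of 25 exactly when they share a remainder mod 25.
There are 25 residue classes mod 25, so 25 integers can all lie in distinct classes.
One more integer must repeat a residue, giving a difference divisible by 25. So n = 25 + 1 = 26.

26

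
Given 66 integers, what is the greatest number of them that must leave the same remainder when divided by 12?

If each of the 12 residue classes modulo 12 held at most 5, the total would be at most 12 × 5 = 60 < 66, a contradiction.
So at least one holds ⌈66/12⌉ = 6.

6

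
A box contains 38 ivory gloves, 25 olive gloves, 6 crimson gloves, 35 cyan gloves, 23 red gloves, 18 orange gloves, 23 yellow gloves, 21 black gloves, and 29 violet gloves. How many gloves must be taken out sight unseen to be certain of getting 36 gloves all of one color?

216

Treat the 9 colors as pigeonholes.
In the worst case we take at most 35 of each color, but all 25 olive, all 6 crimson, all 23 red, all 18 orange, all 23 yellow, all 21 black, and all 29 violet (fewer than 35), giving 35 + 25 + 6 + 35 + 23 + 18 + 23 + 21 + 29 = 215.
One more glove then forces some color to 36, so 215 + 1 = 216.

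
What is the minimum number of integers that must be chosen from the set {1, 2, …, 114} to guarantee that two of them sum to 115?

58

Partition {1, …, 114} into 57 pairs: {1,114}, {2,113}, …, {57,58}.
Choosing 57 integers — say the integers 1 through 57 — takes one from each pair and avoids the property.
Choosing 58 forces two into the same pair by pigeonhole, and those sum to 115. So 58.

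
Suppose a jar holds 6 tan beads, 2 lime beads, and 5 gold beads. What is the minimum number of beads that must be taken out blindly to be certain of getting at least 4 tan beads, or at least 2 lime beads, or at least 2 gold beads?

6

The worst case stops just short of every target: 3 tan, 1 lime, 1 gold — 3 + 1 + 1 = 5 beads.
One more bead must push some color to its target, so 5 + 1 = 6.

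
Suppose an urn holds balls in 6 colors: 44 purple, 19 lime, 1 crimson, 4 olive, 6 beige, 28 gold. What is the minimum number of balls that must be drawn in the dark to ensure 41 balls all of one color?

99

In the worst case we take at most 40 of each color, but all 19 lime, all 1 crimson, all 4 olive, all 6 beige, and all 28 gold (fewer than 40), giving 40 + 19 + 1 + 4 + 6 + 28 = 98.
One more ball then forces some color to 41, so 98 + 1 = 99.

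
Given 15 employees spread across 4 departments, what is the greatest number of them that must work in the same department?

The 15 employees fall into 4 departments.
If each of the 4 departments held at most 3, the total would be at most 4 × 3 = 12 < 15, a contradiction.
So at least one holds ⌈15/4⌉ = 4.

4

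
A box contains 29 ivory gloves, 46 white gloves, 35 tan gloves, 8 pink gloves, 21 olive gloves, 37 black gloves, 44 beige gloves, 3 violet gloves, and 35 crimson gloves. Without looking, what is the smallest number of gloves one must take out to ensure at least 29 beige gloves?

The worst case draws every non-beige glove first: 29 + 46 + 35 + 8 + 21 + 37 + 3 + 35 = 214.
The next 29 draws are then forced to be beige, giving 214 + 29 = 243.

243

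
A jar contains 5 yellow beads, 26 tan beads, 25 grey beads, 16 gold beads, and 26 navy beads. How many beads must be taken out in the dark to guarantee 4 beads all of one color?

Treat the 5 colors as pigeonholes.
The worst case takes 3 beads of each color without reaching 4 of any: 5 × 3 = 15.
The next bead must bring some color to 4, so 15 + 1 = 16.

16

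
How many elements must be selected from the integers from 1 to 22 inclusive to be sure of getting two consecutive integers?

Partition {1, …, 22} into 11 pairs: {1,2}, {3,4}, …, {21,22}.
Choosing 11 integers — say the 11 even numbers 2, 4, …, 22 — takes one from each pair and avoids the property.
Choosing 12 forces two into the same pair by pigeonhole, and those are consecutive. So 12.

12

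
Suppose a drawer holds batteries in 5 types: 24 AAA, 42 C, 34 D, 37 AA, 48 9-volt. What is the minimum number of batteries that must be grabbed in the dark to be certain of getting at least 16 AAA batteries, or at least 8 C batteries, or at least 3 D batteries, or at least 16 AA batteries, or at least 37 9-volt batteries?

The worst case stops just short of every target: 15 AAA, 7 C, 2 D, 15 AA, 36 9-volt — 15 + 7 + 2 + 15 + 36 = 75 batteries.
One more battery must push some type to its target, so 75 + 1 = 76.

76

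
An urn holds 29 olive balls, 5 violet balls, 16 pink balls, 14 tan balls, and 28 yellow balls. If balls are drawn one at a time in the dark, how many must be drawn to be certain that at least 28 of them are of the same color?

90

In the worst case we take at most 27 of each color, but all 5 violet, all 16 pink, and all 14 tan (fewer than 27), giving 27 + 5 + 16 + 14 + 27 = 89.
One more ball then forces some color to 28, so 89 + 1 = 90.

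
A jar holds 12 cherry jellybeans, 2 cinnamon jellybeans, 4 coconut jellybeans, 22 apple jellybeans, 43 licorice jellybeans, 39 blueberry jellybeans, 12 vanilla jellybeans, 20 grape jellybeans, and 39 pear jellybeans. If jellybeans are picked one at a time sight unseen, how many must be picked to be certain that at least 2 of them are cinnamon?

The worst case draws every non-cinnamon jellybean first: 12 + 4 + 22 + 43 + 39 + 12 + 20 + 39 = 191.
The next 2 draws are then forced to be cinnamon, giving 191 + 2 = 193.

193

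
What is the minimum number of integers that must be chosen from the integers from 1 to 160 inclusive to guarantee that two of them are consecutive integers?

Partition {1, …, 160} into 80 pairs: {1,2}, {3,4}, …, {159,160}.
Choosing 80 integers — say the 80 even numbers 2, 4, …, 160 — takes one from each pair and avoids the property.
Choosing 81 forces two into the same pair by pigeonhole, and those are consecutive. So 81.

81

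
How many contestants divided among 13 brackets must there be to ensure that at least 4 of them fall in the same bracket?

There are 13 brackets acting as pigeonholes.
With 13 × 3 = 39 contestants we could place exactly 3 in each, with no class reaching 4.
One more forces some class to hold 4, so 39 + 1 = 40.

40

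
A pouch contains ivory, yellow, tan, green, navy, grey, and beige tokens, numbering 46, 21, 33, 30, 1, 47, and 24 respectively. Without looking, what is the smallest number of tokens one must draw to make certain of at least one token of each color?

The hardest color to obtain is navy: we could draw every other token first — 202 − 1 = 201 tokens — without a single navy one.
The next draw must be navy, so 201 + 1 = 202.

202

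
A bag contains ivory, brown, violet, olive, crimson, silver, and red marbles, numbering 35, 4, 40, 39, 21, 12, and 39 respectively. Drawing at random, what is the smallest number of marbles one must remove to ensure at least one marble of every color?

The hardest color to obtain is brown: we could draw every other marble first — 190 − 4 = 186 marbles — without a single brown one.
The next draw must be brown, so 186 + 1 = 187.

187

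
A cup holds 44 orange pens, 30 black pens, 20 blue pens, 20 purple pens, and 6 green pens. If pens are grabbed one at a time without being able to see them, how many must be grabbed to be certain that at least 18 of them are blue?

118

The worst case draws every non-blue pen first: 44 + 30 + 20 + 6 = 100.
The next 18 draws are then forced to be blue, giving 100 + 18 = 118.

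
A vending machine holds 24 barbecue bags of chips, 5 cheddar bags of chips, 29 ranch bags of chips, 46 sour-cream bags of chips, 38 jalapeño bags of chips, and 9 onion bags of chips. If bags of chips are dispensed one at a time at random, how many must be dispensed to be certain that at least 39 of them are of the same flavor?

144

In the worst case we take at most 38 of each flavor, but all 24 barbecue, all 5 cheddar, all 29 ranch, and all 9 onion (fewer than 38), giving 24 + 5 + 29 + 38 + 38 + 9 = 143.
One more bag of chips then forces some flavor to 39, so 143 + 1 = 144.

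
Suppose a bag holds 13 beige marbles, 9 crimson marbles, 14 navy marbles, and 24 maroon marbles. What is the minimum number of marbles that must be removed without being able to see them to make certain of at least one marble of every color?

52

The hardest color to obtain is crimson: we could draw every other marble first — 60 − 9 = 51 marbles — without a single crimson one.
The next draw must be crimson, so 51 + 1 = 52.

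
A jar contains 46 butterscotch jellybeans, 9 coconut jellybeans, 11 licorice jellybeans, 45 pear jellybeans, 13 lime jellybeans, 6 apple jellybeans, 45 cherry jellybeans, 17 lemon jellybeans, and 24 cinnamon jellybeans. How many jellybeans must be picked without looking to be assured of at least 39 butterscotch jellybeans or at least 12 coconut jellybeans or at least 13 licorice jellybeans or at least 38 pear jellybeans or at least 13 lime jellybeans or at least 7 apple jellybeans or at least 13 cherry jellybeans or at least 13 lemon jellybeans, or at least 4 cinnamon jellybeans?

The worst case stops just short of every target: 38 butterscotch, all 9 coconut, all 11 licorice, 37 pear, 12 lime, 6 apple, 12 cherry, 12 lemon, 3 cinnamon — 38 + 9 + 11 + 37 + 12 + 6 + 12 + 12 + 3 = 140 jellybeans.
One more jellybean must push some flavor to its target, so 140 + 1 = 141.

141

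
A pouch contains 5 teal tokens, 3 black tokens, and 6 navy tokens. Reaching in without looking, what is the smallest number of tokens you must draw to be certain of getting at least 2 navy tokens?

10

The worst case draws every non-navy token first: 5 + 3 = 8.
The next 2 draws are then forced to be navy, giving 8 + 2 = 10.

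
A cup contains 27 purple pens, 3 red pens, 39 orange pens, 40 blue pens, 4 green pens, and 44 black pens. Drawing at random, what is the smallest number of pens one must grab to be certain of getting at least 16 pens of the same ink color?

In the worst case we take at most 15 of each ink color, but all 3 red and all 4 green (fewer than 15), giving 15 + 3 + 15 + 15 + 4 + 15 = 67.
One more pen then forces some ink color to 16, so 67 + 1 = 68.

68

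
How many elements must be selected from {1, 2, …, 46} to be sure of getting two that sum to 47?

24

Partition {1, …, 46} into 23 pairs: {1,46}, {2,45}, …, {23,24}.
Choosing 23 integers — say the integers 1 through 23 — takes one from each pair and avoids the property.
Choosing 24 forces two into the same pair by pigeonhole, and those sum to 47. So 24.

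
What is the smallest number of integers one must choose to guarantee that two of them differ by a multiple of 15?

16

Two integers differ by a multiple of 15 exactly when they share a remainder mod 15.
There are 15 residue classes mod 15, so 15 integers can all lie in distinct classes.
One more integer must repeat a residue, giving a difference divisible by 15. So n = 15 + 1 = 16.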